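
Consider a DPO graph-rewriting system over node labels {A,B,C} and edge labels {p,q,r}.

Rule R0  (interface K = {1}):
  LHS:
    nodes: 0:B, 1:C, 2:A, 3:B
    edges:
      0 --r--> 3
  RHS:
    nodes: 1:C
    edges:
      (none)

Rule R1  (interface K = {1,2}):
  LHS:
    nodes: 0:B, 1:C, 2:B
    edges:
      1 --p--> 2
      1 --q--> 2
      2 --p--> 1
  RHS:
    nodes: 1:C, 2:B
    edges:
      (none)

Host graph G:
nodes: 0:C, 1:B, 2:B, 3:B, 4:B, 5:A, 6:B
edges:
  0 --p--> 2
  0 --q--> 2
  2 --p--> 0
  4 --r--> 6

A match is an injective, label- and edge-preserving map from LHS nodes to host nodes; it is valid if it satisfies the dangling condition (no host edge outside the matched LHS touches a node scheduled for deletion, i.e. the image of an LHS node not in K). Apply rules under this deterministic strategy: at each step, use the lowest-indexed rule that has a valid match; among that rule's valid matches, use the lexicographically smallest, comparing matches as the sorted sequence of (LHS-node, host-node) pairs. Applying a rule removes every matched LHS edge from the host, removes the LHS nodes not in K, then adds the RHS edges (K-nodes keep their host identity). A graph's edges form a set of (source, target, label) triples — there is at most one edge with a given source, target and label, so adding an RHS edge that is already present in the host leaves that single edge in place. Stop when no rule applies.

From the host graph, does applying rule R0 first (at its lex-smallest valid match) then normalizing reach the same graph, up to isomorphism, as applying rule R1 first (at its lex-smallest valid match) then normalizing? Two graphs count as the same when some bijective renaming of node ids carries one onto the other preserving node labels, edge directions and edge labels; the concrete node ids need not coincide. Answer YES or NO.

Answer: YES

Derivation:
branch R0-first: apply at {0↦4, 1↦0, 2↦5, 3↦6} → |E|=3, then 1 more step(s) → NF |V|=3 |E|=0 V={0:C, 2:B, 3:B} E=∅
branch R1-first: apply at {0↦1, 1↦0, 2↦2} → |E|=1, then 1 more step(s) → NF |V|=3 |E|=0 V={0:C, 2:B, 3:B} E=∅
graphs isomorphic (equal up to label-preserving node renaming)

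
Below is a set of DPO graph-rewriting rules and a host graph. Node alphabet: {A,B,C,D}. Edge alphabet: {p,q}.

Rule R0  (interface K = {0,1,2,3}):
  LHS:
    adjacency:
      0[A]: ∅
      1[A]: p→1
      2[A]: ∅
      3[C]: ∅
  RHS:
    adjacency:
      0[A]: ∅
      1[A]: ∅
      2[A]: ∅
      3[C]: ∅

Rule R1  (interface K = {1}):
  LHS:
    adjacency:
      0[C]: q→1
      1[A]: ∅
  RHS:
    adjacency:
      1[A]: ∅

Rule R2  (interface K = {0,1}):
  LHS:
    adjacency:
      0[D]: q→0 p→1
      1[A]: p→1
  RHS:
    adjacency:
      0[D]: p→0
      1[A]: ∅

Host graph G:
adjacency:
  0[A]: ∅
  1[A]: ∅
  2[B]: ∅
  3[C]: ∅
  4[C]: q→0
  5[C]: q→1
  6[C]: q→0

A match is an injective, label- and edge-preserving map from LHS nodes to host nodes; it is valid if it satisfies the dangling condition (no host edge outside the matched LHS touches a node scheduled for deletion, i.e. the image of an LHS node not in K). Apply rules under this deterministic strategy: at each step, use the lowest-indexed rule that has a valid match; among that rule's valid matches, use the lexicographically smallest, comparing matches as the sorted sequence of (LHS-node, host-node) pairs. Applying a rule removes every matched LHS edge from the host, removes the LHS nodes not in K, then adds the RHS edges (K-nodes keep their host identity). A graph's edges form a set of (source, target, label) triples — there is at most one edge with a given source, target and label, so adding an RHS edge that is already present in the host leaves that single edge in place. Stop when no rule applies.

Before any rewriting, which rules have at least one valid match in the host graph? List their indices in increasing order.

Answer: [R1]

Derivation:
R0: no valid match — LHS pattern not found
R1: 3 valid matches — {0↦4, 1↦0}, {0↦5, 1↦1}, {0↦6, 1↦0}
R2: no valid match — LHS pattern not found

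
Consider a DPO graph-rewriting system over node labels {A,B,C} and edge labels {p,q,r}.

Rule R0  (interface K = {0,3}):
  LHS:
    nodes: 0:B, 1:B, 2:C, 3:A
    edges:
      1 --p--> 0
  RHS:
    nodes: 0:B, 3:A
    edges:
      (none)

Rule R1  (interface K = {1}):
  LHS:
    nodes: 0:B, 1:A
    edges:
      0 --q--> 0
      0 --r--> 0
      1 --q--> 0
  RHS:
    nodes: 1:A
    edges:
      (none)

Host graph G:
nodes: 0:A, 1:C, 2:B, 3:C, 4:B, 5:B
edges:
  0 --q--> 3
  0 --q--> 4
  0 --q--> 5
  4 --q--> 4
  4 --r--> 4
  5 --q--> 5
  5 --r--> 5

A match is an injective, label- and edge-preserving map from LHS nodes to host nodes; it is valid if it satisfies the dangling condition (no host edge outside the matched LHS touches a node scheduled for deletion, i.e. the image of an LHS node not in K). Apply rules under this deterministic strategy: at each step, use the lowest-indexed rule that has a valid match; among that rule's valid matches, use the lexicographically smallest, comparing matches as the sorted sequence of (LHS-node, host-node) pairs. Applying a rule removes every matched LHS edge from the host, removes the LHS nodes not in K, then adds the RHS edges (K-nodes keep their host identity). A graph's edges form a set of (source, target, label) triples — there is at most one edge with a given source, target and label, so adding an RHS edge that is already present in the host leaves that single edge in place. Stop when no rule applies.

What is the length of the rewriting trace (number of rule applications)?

start.  V:6 E:7  edges: 0-q->3 0-q->4 0-q->5 4-q->4 4-r->4 5-q->5 5-r->5
1. fire R1 via {0↦4, 1↦0}  →  V:5 E:4  edges: 0-q->3 0-q->5 5-q->5 5-r->5
2. fire R1 via {0↦5, 1↦0}  →  V:4 E:1  edges: 0-q->3
final graph: no rule applies after step 2

Answer: 2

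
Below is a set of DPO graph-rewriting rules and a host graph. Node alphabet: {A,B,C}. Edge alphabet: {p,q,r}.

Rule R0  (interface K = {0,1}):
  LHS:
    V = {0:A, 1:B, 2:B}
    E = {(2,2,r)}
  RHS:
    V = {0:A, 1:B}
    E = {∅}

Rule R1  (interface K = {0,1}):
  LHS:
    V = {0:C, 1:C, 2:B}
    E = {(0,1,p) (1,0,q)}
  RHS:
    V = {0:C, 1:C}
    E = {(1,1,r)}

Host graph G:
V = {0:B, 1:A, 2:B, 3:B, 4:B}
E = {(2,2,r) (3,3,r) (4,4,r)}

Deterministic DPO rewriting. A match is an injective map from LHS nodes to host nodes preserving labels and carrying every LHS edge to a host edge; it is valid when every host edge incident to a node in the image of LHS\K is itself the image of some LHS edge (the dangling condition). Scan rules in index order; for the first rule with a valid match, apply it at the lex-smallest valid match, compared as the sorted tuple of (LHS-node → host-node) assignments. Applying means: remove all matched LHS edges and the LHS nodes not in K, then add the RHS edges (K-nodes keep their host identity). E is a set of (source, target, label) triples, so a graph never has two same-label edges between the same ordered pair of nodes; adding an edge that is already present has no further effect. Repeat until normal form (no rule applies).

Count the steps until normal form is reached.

Answer: 3

Steps:
[0] host  ⇒  5 nodes, 3 edges  {2-r->2 3-r->3 4-r->4}
[1] R0 @ {0↦1, 1↦0, 2↦2}  ⇒  4 nodes, 2 edges  {3-r->3 4-r->4}
[2] R0 @ {0↦1, 1↦0, 2↦3}  ⇒  3 nodes, 1 edges  {4-r->4}
[3] R0 @ {0↦1, 1↦0, 2↦4}  ⇒  2 nodes, 0 edges  {∅}
normal form: no rule applies after step 3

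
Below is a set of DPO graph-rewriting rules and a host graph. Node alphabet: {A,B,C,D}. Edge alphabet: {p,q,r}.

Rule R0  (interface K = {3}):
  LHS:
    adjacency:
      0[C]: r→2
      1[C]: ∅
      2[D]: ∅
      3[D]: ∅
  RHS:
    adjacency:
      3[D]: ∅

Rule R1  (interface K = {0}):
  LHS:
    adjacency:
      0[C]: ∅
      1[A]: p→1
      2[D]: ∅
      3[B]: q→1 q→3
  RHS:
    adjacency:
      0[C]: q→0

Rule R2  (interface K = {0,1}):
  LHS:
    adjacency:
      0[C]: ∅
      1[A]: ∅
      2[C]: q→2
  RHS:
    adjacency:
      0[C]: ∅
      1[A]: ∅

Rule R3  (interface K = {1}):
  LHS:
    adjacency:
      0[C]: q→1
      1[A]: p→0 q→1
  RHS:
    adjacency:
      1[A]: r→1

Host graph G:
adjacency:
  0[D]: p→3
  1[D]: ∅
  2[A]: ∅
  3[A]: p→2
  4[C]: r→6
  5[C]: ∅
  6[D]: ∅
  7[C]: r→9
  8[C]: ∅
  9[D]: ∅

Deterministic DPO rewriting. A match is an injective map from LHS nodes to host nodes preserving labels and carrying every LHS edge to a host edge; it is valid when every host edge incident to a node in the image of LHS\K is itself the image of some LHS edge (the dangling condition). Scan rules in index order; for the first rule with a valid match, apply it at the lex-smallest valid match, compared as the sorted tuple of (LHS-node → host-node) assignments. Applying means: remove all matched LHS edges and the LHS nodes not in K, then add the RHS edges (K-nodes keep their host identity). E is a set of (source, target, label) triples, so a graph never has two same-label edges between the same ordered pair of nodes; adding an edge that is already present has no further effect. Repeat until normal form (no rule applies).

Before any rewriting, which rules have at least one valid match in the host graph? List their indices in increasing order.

R0: 12 valid matches — {0↦4, 1↦5, 2↦6, 3↦0}, {0↦4, 1↦5, 2↦6, 3↦1}, {0↦4, 1↦5, 2↦6, 3↦9} (+9 more)
R1: no valid match — LHS pattern not found
R2: no valid match — LHS pattern not found
R3: no valid match — LHS pattern not found

Answer: [R0]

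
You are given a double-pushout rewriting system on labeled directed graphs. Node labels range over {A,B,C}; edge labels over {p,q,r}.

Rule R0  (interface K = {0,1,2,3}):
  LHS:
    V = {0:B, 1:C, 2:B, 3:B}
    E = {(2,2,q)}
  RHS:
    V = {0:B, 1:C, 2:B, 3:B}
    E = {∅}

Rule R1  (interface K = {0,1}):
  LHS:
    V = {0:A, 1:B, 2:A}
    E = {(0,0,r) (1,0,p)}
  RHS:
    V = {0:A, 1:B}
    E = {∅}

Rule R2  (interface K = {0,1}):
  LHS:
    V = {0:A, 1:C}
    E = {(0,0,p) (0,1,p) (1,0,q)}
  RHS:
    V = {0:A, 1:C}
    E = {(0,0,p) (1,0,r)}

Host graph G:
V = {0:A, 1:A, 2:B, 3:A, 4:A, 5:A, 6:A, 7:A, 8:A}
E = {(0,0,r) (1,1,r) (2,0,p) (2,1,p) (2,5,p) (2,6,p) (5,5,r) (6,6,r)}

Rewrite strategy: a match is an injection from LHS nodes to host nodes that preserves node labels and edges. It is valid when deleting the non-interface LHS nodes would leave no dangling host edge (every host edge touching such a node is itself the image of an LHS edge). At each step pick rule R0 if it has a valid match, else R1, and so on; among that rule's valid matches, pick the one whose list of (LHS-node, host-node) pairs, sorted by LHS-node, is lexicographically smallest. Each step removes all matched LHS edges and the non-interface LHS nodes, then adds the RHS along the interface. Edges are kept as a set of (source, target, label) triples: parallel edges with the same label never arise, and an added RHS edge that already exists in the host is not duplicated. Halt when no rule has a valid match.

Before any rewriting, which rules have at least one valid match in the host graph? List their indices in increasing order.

R0: no valid match — LHS pattern not found
R1: 16 valid matches — {0↦0, 1↦2, 2↦3}, {0↦0, 1↦2, 2↦4}, {0↦0, 1↦2, 2↦7} (+13 more)
R2: no valid match — LHS pattern not found

Answer: [R1]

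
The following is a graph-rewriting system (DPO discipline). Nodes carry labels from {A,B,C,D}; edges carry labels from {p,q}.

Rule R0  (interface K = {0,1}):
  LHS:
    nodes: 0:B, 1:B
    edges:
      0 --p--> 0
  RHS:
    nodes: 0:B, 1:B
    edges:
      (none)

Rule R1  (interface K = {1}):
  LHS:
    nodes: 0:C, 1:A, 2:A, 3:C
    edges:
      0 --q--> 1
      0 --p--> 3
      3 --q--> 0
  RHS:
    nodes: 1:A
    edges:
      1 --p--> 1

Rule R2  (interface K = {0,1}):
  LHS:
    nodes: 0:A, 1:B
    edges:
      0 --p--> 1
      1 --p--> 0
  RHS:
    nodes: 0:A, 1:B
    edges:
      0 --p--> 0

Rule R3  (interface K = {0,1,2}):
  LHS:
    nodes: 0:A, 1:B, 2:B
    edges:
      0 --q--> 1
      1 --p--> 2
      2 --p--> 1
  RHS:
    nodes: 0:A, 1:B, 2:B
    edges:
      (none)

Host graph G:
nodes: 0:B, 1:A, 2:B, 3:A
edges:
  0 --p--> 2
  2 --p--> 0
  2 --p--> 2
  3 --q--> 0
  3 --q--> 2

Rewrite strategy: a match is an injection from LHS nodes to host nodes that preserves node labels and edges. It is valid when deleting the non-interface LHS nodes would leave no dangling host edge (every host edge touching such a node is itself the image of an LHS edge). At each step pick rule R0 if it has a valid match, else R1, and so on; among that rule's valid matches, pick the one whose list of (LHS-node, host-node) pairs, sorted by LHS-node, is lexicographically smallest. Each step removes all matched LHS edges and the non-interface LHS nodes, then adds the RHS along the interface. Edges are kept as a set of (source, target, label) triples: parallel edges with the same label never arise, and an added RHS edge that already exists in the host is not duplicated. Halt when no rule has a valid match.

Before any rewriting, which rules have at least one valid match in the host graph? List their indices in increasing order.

Answer: [R0,R3]

Derivation:
R0: 1 valid match — {0↦2, 1↦0}
R1: no valid match — LHS pattern not found
R2: no valid match — LHS pattern not found
R3: 2 valid matches — {0↦3, 1↦0, 2↦2}, {0↦3, 1↦2, 2↦0}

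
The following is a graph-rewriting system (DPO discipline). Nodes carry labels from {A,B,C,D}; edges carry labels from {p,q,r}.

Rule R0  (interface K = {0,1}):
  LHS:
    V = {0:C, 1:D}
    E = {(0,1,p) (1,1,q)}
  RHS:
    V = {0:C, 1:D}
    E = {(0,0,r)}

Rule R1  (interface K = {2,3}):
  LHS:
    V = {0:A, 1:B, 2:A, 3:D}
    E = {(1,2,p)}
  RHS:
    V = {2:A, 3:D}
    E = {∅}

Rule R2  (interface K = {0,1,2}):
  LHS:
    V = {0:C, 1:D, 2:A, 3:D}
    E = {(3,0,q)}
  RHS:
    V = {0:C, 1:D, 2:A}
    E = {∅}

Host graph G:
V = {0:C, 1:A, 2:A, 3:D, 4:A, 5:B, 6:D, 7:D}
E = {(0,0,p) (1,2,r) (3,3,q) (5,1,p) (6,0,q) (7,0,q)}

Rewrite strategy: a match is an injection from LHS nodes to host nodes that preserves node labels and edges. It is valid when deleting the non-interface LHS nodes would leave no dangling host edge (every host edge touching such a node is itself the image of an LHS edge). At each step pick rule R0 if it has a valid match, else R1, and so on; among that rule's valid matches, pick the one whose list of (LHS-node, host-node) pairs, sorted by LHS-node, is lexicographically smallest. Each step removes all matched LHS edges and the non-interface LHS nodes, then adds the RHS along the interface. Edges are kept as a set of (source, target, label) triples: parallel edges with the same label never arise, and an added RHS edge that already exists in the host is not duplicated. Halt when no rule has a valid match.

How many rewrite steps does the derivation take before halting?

Answer: 3

Derivation:
[0] host  ⇒  8 nodes, 6 edges  {0-p->0 1-r->2 3-q->3 5-p->1 6-q->0 7-q->0}
[1] R1 @ {0↦4, 1↦5, 2↦1, 3↦3}  ⇒  6 nodes, 5 edges  {0-p->0 1-r->2 3-q->3 6-q->0 7-q->0}
[2] R2 @ {0↦0, 1↦3, 2↦1, 3↦6}  ⇒  5 nodes, 4 edges  {0-p->0 1-r->2 3-q->3 7-q->0}
[3] R2 @ {0↦0, 1↦3, 2↦1, 3↦7}  ⇒  4 nodes, 3 edges  {0-p->0 1-r->2 3-q->3}
halt: no rule applies after step 3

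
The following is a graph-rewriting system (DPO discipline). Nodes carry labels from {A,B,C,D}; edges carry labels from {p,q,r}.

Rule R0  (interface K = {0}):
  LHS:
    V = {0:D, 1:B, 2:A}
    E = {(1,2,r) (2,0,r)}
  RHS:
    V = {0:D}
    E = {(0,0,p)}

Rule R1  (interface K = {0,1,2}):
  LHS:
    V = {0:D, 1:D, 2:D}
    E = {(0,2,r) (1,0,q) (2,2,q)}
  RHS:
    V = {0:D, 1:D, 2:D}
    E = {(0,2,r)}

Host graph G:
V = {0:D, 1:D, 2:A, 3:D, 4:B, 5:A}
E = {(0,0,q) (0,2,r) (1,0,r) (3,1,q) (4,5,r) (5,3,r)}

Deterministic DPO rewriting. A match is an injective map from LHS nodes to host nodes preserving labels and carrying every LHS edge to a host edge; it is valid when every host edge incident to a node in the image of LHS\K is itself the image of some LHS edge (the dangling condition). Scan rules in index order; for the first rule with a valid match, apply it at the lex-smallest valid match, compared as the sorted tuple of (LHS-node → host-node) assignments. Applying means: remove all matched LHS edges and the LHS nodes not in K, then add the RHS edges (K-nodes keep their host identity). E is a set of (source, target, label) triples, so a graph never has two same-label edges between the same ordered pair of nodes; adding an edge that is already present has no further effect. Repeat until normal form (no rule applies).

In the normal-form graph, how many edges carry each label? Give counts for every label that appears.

initial: |V|=6 |E|=6  E = 0-q->0 0-r->2 1-r->0 3-q->1 4-r->5 5-r->3
step 1: apply R0 at {0↦3, 1↦4, 2↦5}  → |V|=4 |E|=5  E = 0-q->0 0-r->2 1-r->0 3-q->1 3-p->3
step 2: apply R1 at {0↦1, 1↦3, 2↦0}  → |V|=4 |E|=3  E = 0-r->2 1-r->0 3-p->3
final graph: no rule applies after step 2
NF edges: [(0, 2, 'r'), (1, 0, 'r'), (3, 3, 'p')]

Answer: p:1 r:2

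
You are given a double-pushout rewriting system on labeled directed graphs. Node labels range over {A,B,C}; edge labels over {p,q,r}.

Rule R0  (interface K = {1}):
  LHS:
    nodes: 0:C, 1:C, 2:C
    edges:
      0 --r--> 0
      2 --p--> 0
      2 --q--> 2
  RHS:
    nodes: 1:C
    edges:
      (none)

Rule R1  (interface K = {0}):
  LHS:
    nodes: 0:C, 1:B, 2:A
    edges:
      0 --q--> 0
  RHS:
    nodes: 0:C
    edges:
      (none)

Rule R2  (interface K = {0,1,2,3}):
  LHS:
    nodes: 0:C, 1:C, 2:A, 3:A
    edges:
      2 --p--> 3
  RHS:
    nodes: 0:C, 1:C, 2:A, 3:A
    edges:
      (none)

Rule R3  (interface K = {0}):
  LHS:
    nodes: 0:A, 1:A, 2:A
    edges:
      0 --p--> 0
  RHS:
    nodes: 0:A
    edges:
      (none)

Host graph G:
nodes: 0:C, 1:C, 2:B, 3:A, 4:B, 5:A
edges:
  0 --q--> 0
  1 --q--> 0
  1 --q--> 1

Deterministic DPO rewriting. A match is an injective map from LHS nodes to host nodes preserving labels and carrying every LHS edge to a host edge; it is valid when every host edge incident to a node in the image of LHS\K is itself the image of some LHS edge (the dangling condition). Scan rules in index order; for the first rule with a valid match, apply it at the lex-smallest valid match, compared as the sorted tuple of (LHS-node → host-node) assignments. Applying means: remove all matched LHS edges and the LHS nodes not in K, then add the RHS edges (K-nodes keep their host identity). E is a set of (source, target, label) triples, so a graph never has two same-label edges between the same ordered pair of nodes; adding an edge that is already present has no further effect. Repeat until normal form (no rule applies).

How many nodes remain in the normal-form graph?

Answer: 2

Derivation:
[0] host  ⇒  6 nodes, 3 edges  {0-q->0 1-q->0 1-q->1}
[1] R1 @ {0↦0, 1↦2, 2↦3}  ⇒  4 nodes, 2 edges  {1-q->0 1-q->1}
[2] R1 @ {0↦1, 1↦4, 2↦5}  ⇒  2 nodes, 1 edges  {1-q->0}
final graph: no rule applies after step 2
NF nodes: {0:C, 1:C}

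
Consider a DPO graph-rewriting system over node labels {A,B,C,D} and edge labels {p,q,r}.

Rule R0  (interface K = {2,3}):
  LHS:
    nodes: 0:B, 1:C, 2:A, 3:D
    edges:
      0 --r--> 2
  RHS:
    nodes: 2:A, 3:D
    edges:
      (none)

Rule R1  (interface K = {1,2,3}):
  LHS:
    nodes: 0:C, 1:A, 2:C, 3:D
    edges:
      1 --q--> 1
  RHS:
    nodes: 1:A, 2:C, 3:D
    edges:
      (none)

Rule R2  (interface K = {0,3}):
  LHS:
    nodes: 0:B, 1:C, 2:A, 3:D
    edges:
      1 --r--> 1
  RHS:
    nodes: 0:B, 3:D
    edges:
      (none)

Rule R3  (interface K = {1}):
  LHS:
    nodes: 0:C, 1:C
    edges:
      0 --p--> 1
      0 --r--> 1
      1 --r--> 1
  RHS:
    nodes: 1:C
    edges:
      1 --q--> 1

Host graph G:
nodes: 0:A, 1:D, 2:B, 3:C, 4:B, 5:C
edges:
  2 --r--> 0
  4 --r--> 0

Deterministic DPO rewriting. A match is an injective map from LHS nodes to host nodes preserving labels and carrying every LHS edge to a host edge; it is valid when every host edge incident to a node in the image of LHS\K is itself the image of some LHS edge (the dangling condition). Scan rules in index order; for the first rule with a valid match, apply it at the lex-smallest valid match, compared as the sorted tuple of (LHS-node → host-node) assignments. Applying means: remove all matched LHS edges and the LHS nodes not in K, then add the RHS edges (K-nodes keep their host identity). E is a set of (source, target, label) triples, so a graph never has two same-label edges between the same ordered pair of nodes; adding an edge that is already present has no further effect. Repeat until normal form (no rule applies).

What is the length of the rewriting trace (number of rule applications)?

initial: |V|=6 |E|=2  E = 2-r->0 4-r->0
step 1: apply R0 at {0↦2, 1↦3, 2↦0, 3↦1}  → |V|=4 |E|=1  E = 4-r->0
step 2: apply R0 at {0↦4, 1↦5, 2↦0, 3↦1}  → |V|=2 |E|=0  E = ∅
normal form: no rule applies after step 2

Answer: 2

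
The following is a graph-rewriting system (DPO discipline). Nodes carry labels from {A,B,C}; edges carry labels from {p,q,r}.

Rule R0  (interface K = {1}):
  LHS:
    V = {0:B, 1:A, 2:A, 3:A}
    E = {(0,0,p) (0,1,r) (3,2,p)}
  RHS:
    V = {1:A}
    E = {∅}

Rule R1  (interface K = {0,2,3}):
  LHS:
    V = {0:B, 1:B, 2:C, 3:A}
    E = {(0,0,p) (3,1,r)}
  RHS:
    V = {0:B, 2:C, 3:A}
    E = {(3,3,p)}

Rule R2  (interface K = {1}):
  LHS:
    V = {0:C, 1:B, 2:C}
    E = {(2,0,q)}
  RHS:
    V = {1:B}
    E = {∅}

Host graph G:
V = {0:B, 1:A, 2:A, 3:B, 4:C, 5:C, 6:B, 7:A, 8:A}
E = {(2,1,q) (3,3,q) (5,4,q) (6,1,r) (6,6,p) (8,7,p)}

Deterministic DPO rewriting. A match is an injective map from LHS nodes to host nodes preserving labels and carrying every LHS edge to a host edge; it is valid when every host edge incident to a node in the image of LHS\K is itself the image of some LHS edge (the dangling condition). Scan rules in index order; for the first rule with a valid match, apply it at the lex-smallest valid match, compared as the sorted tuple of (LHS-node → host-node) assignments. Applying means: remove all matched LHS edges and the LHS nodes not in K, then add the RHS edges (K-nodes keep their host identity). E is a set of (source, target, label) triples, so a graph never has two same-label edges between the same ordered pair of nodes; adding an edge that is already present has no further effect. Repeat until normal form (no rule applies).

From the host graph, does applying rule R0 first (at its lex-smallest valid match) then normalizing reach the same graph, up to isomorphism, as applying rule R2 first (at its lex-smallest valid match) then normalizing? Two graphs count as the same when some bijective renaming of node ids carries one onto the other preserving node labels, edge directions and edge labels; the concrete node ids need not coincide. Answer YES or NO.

branch R0-first: apply at {0↦6, 1↦1, 2↦7, 3↦8} → |E|=3, then 1 more step(s) → NF |V|=4 |E|=2 V={0:B, 1:A, 2:A, 3:B} E=2-q->1 3-q->3
branch R2-first: apply at {0↦4, 1↦0, 2↦5} → |E|=5, then 1 more step(s) → NF |V|=4 |E|=2 V={0:B, 1:A, 2:A, 3:B} E=2-q->1 3-q->3
graphs isomorphic (equal up to label-preserving node renaming)

Answer: YES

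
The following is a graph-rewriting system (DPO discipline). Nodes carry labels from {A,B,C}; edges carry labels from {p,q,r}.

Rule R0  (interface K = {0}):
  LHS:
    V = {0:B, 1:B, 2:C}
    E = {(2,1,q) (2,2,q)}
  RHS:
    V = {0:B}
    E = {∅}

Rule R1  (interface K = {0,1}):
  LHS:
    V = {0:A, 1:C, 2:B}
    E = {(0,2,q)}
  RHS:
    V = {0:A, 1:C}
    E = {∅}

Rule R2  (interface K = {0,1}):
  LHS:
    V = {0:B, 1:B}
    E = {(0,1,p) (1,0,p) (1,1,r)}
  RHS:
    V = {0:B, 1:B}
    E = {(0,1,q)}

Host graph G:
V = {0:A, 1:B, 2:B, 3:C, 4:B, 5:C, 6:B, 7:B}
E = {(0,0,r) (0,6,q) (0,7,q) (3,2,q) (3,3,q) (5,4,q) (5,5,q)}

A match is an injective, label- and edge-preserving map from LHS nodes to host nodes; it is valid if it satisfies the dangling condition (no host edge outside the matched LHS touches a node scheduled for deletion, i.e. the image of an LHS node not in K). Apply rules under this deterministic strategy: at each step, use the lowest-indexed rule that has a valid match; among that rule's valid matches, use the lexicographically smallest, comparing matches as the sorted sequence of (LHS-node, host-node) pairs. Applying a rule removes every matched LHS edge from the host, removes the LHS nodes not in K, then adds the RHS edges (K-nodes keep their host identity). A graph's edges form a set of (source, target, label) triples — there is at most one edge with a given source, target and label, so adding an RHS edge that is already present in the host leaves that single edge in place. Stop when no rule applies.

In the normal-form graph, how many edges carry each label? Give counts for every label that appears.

[0] host  ⇒  8 nodes, 7 edges  {0-r->0 0-q->6 0-q->7 3-q->2 3-q->3 5-q->4 5-q->5}
[1] R0 @ {0↦1, 1↦2, 2↦3}  ⇒  6 nodes, 5 edges  {0-r->0 0-q->6 0-q->7 5-q->4 5-q->5}
[2] R0 @ {0↦1, 1↦4, 2↦5}  ⇒  4 nodes, 3 edges  {0-r->0 0-q->6 0-q->7}
halt: no rule applies after step 2
NF edges: [(0, 0, 'r'), (0, 6, 'q'), (0, 7, 'q')]

Answer: q:2 r:1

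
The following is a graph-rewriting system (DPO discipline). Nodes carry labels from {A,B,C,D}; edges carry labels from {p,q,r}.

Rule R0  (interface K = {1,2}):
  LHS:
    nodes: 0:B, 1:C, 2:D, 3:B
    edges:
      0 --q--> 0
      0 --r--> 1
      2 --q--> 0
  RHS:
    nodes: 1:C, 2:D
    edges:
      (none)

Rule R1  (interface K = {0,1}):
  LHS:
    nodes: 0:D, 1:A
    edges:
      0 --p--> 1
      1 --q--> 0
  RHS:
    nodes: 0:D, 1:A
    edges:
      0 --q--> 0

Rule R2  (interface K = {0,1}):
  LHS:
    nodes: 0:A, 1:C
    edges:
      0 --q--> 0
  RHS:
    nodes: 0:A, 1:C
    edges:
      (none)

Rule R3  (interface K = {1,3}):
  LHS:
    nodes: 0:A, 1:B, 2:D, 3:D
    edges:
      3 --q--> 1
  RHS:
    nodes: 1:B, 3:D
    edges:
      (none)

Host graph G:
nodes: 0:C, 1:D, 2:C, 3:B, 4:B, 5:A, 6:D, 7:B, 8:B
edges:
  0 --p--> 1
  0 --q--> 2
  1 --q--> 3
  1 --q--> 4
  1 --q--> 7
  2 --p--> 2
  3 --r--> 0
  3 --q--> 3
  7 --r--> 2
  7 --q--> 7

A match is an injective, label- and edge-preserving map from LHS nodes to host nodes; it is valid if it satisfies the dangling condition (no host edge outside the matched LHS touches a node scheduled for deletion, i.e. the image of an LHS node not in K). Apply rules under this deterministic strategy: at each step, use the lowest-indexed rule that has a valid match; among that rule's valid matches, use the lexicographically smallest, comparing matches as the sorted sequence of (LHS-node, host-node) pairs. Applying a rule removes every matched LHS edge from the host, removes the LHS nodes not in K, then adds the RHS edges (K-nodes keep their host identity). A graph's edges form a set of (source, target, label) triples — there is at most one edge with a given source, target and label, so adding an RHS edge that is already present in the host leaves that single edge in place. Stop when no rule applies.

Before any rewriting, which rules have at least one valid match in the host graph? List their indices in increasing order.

Answer: [R0,R3]

Derivation:
R0: 2 valid matches — {0↦3, 1↦0, 2↦1, 3↦8}, {0↦7, 1↦2, 2↦1, 3↦8}
R1: no valid match — LHS pattern not found
R2: no valid match — LHS pattern not found
R3: 3 valid matches — {0↦5, 1↦3, 2↦6, 3↦1}, {0↦5, 1↦4, 2↦6, 3↦1}, {0↦5, 1↦7, 2↦6, 3↦1}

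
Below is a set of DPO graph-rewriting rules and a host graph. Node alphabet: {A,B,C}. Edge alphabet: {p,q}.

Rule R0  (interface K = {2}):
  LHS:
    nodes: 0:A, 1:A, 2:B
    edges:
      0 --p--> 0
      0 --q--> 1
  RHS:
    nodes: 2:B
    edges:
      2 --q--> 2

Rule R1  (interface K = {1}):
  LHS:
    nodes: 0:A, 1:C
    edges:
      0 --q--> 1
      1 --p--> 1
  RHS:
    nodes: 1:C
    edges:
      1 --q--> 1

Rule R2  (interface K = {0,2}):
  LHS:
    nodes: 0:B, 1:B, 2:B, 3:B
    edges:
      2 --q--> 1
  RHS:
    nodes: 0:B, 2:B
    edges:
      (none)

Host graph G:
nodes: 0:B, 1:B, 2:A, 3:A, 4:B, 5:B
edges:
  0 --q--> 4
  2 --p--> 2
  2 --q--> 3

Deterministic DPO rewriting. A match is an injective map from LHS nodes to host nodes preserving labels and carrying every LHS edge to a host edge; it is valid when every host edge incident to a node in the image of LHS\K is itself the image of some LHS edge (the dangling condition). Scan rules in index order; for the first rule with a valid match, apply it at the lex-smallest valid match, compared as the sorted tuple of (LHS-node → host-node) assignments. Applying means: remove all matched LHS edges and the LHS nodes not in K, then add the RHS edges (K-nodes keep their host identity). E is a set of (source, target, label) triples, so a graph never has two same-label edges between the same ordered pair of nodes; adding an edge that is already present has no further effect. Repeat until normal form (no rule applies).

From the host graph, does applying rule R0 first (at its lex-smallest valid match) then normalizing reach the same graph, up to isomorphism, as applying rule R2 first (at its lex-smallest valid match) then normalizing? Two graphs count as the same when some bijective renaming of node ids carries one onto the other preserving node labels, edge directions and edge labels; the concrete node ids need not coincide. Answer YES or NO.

Answer: YES

Steps:
branch R0-first: apply at {0↦2, 1↦3, 2↦0} → |E|=2, then 1 more step(s) → NF |V|=2 |E|=1 V={0:B, 1:B} E=0-q->0
branch R2-first: apply at {0↦1, 1↦4, 2↦0, 3↦5} → |E|=2, then 1 more step(s) → NF |V|=2 |E|=1 V={0:B, 1:B} E=0-q->0
graphs isomorphic (equal up to label-preserving node renaming)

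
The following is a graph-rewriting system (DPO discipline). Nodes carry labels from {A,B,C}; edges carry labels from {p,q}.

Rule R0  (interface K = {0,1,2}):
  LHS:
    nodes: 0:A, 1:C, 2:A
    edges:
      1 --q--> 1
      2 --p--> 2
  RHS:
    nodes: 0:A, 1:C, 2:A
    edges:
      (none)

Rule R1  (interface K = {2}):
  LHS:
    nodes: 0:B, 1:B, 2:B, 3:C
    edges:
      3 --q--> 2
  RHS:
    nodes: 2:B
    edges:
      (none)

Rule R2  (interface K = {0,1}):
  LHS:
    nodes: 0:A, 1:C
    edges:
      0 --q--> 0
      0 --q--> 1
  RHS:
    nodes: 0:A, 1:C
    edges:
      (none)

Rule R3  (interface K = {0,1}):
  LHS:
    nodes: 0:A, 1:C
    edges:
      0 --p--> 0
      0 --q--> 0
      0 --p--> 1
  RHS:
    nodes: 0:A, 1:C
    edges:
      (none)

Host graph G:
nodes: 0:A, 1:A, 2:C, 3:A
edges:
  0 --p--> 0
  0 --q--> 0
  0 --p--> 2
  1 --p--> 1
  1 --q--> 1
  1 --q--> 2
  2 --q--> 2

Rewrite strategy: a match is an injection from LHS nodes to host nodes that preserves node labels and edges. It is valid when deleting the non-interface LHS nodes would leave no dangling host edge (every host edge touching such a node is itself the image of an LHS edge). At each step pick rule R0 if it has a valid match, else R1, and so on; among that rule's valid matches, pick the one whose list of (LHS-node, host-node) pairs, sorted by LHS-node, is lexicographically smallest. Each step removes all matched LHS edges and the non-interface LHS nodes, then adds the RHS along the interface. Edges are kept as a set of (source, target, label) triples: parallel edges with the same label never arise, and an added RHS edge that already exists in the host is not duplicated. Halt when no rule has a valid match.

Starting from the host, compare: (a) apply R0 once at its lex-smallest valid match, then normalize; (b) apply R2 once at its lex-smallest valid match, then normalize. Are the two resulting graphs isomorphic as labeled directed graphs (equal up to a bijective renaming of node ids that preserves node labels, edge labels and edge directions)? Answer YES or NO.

branch R0-first: apply at {0↦0, 1↦2, 2↦1} → |E|=5, then 2 more step(s) → NF |V|=4 |E|=0 V={0:A, 1:A, 2:C, 3:A} E=∅
branch R2-first: apply at {0↦1, 1↦2} → |E|=5, then 2 more step(s) → NF |V|=4 |E|=0 V={0:A, 1:A, 2:C, 3:A} E=∅
graphs isomorphic (equal up to label-preserving node renaming)

Answer: YES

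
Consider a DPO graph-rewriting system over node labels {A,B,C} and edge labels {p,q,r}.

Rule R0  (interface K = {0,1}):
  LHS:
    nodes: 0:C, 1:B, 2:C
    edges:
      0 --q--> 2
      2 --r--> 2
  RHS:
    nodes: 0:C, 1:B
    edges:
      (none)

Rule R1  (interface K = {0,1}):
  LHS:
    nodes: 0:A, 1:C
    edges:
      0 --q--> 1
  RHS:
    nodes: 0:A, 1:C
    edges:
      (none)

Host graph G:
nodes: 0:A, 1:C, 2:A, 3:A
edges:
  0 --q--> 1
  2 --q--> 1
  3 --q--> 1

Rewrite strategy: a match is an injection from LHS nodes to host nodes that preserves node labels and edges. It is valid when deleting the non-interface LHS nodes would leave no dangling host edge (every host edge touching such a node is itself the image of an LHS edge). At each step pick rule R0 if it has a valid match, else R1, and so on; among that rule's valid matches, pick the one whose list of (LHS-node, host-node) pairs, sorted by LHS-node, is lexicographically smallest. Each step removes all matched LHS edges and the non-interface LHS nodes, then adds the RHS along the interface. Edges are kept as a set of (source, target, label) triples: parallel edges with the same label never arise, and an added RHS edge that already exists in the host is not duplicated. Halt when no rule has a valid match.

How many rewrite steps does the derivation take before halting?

Answer: 3

Rewrite trace:
start.  V:4 E:3  edges: 0-q->1 2-q->1 3-q->1
1. fire R1 via {0↦0, 1↦1}  →  V:4 E:2  edges: 2-q->1 3-q->1
2. fire R1 via {0↦2, 1↦1}  →  V:4 E:1  edges: 3-q->1
3. fire R1 via {0↦3, 1↦1}  →  V:4 E:0  edges: ∅
halt: no rule applies after step 3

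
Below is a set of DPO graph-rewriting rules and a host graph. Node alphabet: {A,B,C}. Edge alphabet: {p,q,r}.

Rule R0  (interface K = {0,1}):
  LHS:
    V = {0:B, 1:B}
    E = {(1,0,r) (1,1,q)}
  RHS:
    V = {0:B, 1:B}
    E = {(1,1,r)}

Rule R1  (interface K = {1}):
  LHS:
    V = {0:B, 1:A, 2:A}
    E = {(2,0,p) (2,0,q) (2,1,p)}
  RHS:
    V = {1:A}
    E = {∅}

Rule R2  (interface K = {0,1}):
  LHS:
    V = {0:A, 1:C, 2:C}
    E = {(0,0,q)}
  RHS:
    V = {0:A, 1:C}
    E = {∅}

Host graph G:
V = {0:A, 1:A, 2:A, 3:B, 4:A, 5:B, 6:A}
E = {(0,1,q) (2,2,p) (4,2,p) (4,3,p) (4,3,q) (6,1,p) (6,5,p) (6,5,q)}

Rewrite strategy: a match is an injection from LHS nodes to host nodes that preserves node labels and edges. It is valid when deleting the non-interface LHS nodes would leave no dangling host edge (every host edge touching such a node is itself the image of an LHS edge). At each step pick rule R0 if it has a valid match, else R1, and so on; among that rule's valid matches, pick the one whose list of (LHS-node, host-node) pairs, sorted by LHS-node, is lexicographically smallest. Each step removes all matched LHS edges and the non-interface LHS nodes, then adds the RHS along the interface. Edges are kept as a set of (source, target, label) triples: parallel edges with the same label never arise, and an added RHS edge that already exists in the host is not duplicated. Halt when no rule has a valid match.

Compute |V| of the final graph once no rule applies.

start.  V:7 E:8  edges: 0-q->1 2-p->2 4-p->2 4-p->3 4-q->3 6-p->1 6-p->5 6-q->5
1. fire R1 via {0↦3, 1↦2, 2↦4}  →  V:5 E:5  edges: 0-q->1 2-p->2 6-p->1 6-p->5 6-q->5
2. fire R1 via {0↦5, 1↦1, 2↦6}  →  V:3 E:2  edges: 0-q->1 2-p->2
normal form: no rule applies after step 2
NF nodes: {0:A, 1:A, 2:A}

Answer: 3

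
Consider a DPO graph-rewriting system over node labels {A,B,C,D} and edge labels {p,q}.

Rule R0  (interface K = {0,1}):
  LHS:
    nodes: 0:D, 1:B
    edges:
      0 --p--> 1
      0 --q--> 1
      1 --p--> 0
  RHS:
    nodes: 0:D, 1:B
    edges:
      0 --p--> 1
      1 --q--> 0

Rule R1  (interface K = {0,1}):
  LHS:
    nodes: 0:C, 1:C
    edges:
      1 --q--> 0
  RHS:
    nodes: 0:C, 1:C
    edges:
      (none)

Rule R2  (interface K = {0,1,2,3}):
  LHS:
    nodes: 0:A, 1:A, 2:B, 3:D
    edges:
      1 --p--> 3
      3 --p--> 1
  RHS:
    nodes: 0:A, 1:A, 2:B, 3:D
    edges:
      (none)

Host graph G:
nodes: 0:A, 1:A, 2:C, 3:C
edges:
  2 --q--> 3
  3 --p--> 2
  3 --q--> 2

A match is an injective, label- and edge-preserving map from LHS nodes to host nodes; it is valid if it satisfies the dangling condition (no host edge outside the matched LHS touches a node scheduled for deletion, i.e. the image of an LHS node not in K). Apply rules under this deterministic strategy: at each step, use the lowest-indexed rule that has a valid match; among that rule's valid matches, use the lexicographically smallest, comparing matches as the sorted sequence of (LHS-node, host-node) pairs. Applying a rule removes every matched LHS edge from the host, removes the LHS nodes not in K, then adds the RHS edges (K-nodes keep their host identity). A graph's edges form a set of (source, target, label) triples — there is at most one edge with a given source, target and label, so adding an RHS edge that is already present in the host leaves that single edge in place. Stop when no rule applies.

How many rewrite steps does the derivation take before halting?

initial: |V|=4 |E|=3  E = 2-q->3 3-p->2 3-q->2
step 1: apply R1 at {0↦2, 1↦3}  → |V|=4 |E|=2  E = 2-q->3 3-p->2
step 2: apply R1 at {0↦3, 1↦2}  → |V|=4 |E|=1  E = 3-p->2
normal form: no rule applies after step 2

Answer: 2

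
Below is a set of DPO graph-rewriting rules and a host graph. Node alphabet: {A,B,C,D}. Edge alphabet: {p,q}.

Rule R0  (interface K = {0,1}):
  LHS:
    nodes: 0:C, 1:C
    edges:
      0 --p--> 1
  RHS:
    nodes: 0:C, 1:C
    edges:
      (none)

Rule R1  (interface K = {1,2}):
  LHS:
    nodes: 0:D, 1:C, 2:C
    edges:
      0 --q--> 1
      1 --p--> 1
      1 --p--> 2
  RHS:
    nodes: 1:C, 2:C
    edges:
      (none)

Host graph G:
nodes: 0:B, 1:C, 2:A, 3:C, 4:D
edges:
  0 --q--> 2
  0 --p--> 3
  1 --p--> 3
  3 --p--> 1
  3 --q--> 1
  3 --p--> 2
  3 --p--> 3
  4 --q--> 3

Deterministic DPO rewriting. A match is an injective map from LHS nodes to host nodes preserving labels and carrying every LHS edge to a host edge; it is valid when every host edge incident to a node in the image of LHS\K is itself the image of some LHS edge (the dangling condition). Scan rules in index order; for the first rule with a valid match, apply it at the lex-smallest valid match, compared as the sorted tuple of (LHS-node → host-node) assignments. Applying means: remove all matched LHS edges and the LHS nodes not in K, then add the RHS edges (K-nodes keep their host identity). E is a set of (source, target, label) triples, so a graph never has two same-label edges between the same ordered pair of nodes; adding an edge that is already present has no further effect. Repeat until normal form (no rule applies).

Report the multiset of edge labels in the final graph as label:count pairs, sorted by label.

initial: |V|=5 |E|=8  E = 0-q->2 0-p->3 1-p->3 3-p->1 3-q->1 3-p->2 3-p->3 4-q->3
step 1: apply R0 at {0↦1, 1↦3}  → |V|=5 |E|=7  E = 0-q->2 0-p->3 3-p->1 3-q->1 3-p->2 3-p->3 4-q->3
step 2: apply R0 at {0↦3, 1↦1}  → |V|=5 |E|=6  E = 0-q->2 0-p->3 3-q->1 3-p->2 3-p->3 4-q->3
halt: no rule applies after step 2
NF edges: [(0, 2, 'q'), (0, 3, 'p'), (3, 1, 'q'), (3, 2, 'p'), (3, 3, 'p'), (4, 3, 'q')]

Answer: p:3 q:3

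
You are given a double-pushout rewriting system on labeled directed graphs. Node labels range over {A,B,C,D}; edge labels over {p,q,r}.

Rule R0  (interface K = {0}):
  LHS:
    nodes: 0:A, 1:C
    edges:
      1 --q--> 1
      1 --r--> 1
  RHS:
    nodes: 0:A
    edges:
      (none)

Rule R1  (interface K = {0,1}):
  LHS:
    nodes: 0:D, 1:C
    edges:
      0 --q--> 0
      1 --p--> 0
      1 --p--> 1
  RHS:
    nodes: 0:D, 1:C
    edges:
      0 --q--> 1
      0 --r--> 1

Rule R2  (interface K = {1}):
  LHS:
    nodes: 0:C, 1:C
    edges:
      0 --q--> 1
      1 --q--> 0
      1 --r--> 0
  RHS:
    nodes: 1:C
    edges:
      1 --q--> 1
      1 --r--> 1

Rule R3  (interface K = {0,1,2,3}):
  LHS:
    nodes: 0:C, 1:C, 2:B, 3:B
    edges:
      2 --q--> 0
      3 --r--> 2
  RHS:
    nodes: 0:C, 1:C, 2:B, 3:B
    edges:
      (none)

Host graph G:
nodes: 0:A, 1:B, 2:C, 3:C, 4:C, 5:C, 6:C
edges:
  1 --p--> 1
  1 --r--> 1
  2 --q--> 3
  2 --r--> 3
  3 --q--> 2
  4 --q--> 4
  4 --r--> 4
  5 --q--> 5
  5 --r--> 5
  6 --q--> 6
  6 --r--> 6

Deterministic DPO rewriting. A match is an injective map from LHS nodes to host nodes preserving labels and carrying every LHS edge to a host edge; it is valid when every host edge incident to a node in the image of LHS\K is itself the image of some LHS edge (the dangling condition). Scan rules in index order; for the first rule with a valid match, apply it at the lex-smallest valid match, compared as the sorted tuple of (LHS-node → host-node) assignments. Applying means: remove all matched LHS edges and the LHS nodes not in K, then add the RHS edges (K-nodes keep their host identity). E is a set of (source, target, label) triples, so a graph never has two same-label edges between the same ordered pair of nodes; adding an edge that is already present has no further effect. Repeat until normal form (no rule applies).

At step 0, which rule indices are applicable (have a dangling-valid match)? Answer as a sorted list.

R0: 3 valid matches — {0↦0, 1↦4}, {0↦0, 1↦5}, {0↦0, 1↦6}
R1: no valid match — LHS pattern not found
R2: 1 valid match — {0↦3, 1↦2}
R3: no valid match — LHS pattern not found

Answer: [R0,R2]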